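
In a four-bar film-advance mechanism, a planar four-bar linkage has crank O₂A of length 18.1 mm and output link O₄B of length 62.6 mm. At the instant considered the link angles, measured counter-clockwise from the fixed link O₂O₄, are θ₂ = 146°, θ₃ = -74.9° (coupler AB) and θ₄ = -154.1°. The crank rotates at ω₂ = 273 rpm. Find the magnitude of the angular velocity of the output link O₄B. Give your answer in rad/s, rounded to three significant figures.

ω₂ = 28.59 rad/s (from 273 rpm).
Differentiating the loop-closure r₂e^{iθ₂}+r₃e^{iθ₃}=r₁+r₄e^{iθ₄} gives r₂ω₂e^{iθ₂}+r₃ω₃e^{iθ₃}=r₄ω₄e^{iθ₄}.
Eliminating the other unknown: ω₄ = r₂ω₂ sin(θ₂−θ₃) / [r₄ sin(θ₄−θ₃)].
Numerator sine = -0.65474; denominator sine = -0.98229.
Result = 0.0181·28.59·(-0.65474) / (0.0626·(-0.98229)) = +5.5097 rad/s; magnitude 5.5097 rad/s.

5.51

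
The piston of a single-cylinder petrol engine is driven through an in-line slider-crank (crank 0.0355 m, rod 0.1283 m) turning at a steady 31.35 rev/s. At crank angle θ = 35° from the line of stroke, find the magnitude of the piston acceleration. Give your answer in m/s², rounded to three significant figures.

1270

ω = 2π·31.4 = 197 rad/s
x(θ) = r cosθ + √(L² − r² sin²θ); with ω constant, a = ω²·d²x/dθ².
d²x/dθ² = −r cosθ − r²(cos2θ)/√u − r⁴ sin²2θ/(4u^{3/2}),  u = L² − r² sin²θ = 0.0160463 m².
Substituting r = 0.0355 m, L = 0.1283 m, θ = 35°: d²x/dθ² = -0.032655 m.
a = ω²·d²x/dθ² = (197)²·(-0.032655) = -1267 m/s²;  |a| = 1267 m/s².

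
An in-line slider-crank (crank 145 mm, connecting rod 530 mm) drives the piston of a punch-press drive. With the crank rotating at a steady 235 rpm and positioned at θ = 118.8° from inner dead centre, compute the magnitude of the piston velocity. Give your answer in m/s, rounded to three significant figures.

ω = 2π·235/60 = 24.61 rad/s
For an in-line slider-crank, x = r cosθ + √(L² − r² sin²θ), so v = −rω sinθ·[1 + r cosθ/√(L² − r² sin²θ)].
With r = 0.145 m, L = 0.53 m, θ = 118.8°: √(L² − r² sin²θ) = 0.51454 m.
v = −0.145·24.61·0.87631·[1 + 0.145·-0.48175/0.51454] = -2.7024 m/s.
|v| = 2.7024 m/s.

2.70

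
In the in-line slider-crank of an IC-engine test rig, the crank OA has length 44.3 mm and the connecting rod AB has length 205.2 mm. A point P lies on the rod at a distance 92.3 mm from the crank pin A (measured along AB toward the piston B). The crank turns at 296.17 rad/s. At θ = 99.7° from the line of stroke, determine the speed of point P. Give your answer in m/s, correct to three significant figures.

ω = 296.2 rad/s.  Crank-pin speed |V_A| = rω = 13.12 m/s, perpendicular to OA.
Rod angle: sinφ = −(r/L) sinθ ⇒ φ = -12.287°; ω_rod = −rω cosθ/√(L²−r²sin²θ) = +11.026 rad/s.
V_P = V_A + ω_rod × AP, with AP = 0.0923 m along the rod.
Components: V_Px = −rω sinθ − a·ω_rod·sinφ = -12.716 m/s;  V_Py = rω cosθ + a·ω_rod·cosφ = -1.2163 m/s.
|V_P| = √(V_Px² + V_Py²) = 12.774 m/s.

12.8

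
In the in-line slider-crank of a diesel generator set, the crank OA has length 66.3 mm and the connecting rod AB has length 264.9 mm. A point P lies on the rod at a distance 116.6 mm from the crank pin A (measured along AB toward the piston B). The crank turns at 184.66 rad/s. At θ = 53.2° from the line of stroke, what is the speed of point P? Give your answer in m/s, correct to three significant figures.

11.2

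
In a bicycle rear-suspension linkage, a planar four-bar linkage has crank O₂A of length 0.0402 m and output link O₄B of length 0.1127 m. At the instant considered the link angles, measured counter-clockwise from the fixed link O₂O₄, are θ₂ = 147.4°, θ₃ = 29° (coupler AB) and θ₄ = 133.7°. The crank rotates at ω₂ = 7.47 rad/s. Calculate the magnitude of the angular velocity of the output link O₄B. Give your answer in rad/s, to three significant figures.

2.42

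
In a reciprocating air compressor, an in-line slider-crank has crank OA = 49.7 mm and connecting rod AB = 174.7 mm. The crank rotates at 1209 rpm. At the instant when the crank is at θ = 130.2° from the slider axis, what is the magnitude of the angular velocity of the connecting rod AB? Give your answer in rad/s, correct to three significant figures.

ω = 126.6 rad/s (converted from 1209 rpm).
The rod makes angle φ with the slider axis where L sinφ = r sinθ; differentiating, L cosφ·φ̇ = r ω cosθ.
L cosφ = √(L² − r² sin²θ) = 0.17053 m.
|ω_rod| = r ω |cosθ| / √(L² − r² sin²θ) = 0.0497·126.6·0.64546/0.17053 = 23.817 rad/s.

23.8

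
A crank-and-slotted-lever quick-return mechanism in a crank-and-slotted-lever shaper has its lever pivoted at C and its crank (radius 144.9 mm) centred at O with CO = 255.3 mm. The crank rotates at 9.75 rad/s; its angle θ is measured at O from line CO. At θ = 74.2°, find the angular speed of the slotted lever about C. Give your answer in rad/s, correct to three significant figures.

ω = 9.75 rad/s
Crank pin A relative to C: A = (d + r cosθ, r sinθ); lever angle φ = atan2(r sinθ, d + r cosθ).
Differentiating tanφ: φ̇ = rω(d cosθ + r)/(d² + r² + 2dr cosθ).
d² + r² + 2dr cosθ = |CA|² = 0.106319 m²;  d cosθ + r = +0.21441 m.
|ω_lever| = |0.1449·9.75·+0.21441| / 0.106319 = 2.8491 rad/s.

2.85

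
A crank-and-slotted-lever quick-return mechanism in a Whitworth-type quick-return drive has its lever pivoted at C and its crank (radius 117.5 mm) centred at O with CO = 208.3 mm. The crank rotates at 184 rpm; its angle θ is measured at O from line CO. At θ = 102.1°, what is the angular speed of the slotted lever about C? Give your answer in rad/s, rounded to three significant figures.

ω = 19.27 rad/s (from 184 rpm).
Crank pin A relative to C: A = (d + r cosθ, r sinθ); lever angle φ = atan2(r sinθ, d + r cosθ).
Differentiating tanφ: φ̇ = rω(d cosθ + r)/(d² + r² + 2dr cosθ).
d² + r² + 2dr cosθ = |CA|² = 0.0469342 m²;  d cosθ + r = +0.073836 m.
|ω_lever| = |0.1175·19.27·+0.073836| / 0.0469342 = 3.5618 rad/s.

3.56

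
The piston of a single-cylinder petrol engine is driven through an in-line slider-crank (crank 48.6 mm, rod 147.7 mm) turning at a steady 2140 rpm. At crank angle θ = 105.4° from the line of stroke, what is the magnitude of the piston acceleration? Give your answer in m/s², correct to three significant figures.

1370

ω = 2π·2140/60 = 224.1 rad/s
x(θ) = r cosθ + √(L² − r² sin²θ); with ω constant, a = ω²·d²x/dθ².
d²x/dθ² = −r cosθ − r²(cos2θ)/√u − r⁴ sin²2θ/(4u^{3/2}),  u = L² − r² sin²θ = 0.0196199 m².
Substituting r = 0.0486 m, L = 0.1477 m, θ = 105.4°: d²x/dθ² = +0.027257 m.
a = ω²·d²x/dθ² = (224.1)²·(+0.027257) = +1368.9 m/s²;  |a| = 1368.9 m/s².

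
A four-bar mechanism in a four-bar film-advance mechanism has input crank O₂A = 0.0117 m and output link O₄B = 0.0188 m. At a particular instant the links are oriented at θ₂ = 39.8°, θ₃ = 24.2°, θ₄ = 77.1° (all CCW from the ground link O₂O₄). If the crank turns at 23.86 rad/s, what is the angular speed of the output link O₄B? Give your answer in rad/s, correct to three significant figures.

5.01

ω₂ = 23.86 rad/s
Differentiating the loop-closure r₂e^{iθ₂}+r₃e^{iθ₃}=r₁+r₄e^{iθ₄} gives r₂ω₂e^{iθ₂}+r₃ω₃e^{iθ₃}=r₄ω₄e^{iθ₄}.
Eliminating the other unknown: ω₄ = r₂ω₂ sin(θ₂−θ₃) / [r₄ sin(θ₄−θ₃)].
Numerator sine = +0.26892; denominator sine = +0.79758.
Result = 0.0117·23.86·(+0.26892) / (0.0188·(+0.79758)) = +5.0066 rad/s; magnitude 5.0066 rad/s.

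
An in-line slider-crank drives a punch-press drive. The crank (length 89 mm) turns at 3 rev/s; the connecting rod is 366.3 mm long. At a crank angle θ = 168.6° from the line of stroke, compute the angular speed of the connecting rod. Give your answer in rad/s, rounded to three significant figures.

4.49

ω = 18.85 rad/s (converted from 3 rev/s).
The rod makes angle φ with the slider axis where L sinφ = r sinθ; differentiating, L cosφ·φ̇ = r ω cosθ.
L cosφ = √(L² − r² sin²θ) = 0.36588 m.
|ω_rod| = r ω |cosθ| / √(L² − r² sin²θ) = 0.089·18.85·0.98027/0.36588 = 4.4947 rad/s.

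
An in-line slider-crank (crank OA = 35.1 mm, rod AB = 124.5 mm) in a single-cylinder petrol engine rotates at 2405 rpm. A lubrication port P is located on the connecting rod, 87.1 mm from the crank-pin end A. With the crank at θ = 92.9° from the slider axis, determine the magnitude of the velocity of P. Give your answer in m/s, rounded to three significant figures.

8.74

ω = 251.9 rad/s.  Crank-pin speed |V_A| = rω = 8.84 m/s, perpendicular to OA.
Rod angle: sinφ = −(r/L) sinθ ⇒ φ = -16.354°; ω_rod = −rω cosθ/√(L²−r²sin²θ) = +3.7438 rad/s.
V_P = V_A + ω_rod × AP, with AP = 0.0871 m along the rod.
Components: V_Px = −rω sinθ − a·ω_rod·sinφ = -8.7368 m/s;  V_Py = rω cosθ + a·ω_rod·cosφ = -0.13435 m/s.
|V_P| = √(V_Px² + V_Py²) = 8.7379 m/s.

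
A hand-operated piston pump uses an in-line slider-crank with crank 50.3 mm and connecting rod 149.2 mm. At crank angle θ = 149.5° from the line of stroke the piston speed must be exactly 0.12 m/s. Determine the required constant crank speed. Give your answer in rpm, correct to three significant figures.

For an in-line slider-crank, |v_piston| = rω|sinθ|·[1 + r cosθ/√(L² − r² sin²θ)].
With r = 0.0503 m, L = 0.1492 m, θ = 149.5°: the bracketed kinematic factor |dx/dθ| = 0.018002 m.
ω = v/|dx/dθ| = 0.12/0.018002 = 6.6658 rad/s.
N = 60ω/(2π) = 63.653 rpm.

63.7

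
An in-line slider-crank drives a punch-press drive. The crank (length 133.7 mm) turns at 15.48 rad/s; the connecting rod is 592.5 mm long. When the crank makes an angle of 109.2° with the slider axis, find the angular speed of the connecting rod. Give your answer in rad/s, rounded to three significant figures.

ω = 15.48 rad/s
The rod makes angle φ with the slider axis where L sinφ = r sinθ; differentiating, L cosφ·φ̇ = r ω cosθ.
L cosφ = √(L² − r² sin²θ) = 0.57889 m.
|ω_rod| = r ω |cosθ| / √(L² − r² sin²θ) = 0.1337·15.48·0.32887/0.57889 = 1.1758 rad/s.

1.18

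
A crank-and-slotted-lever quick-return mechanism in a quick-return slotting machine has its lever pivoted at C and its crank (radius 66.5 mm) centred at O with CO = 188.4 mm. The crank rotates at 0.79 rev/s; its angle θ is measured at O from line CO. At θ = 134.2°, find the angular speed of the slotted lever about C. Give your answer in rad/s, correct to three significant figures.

ω = 4.964 rad/s (from 0.79 rev/s).
Crank pin A relative to C: A = (d + r cosθ, r sinθ); lever angle φ = atan2(r sinθ, d + r cosθ).
Differentiating tanφ: φ̇ = rω(d cosθ + r)/(d² + r² + 2dr cosθ).
d² + r² + 2dr cosθ = |CA|² = 0.0224478 m²;  d cosθ + r = -0.064846 m.
|ω_lever| = |0.0665·4.964·-0.064846| / 0.0224478 = 0.95354 rad/s.

0.954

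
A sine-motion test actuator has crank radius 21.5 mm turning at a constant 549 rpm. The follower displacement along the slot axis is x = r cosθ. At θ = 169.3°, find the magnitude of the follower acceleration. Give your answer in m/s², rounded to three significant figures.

69.8

ω = 57.49 rad/s (from 549 rpm).
x = r cosθ ⇒ ẍ = −rω² cosθ (ω constant).
|a| = rω²|cosθ| = 0.0215·(57.49)²·|cos 169.3°| = 69.827 m/s².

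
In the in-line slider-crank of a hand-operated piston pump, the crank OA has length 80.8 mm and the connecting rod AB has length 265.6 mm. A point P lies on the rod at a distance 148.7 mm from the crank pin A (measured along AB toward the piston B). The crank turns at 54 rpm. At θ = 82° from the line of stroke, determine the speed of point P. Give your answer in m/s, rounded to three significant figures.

0.465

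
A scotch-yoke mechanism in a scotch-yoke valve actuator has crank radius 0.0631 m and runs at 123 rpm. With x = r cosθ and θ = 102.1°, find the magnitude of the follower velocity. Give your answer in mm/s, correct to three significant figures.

ω = 12.88 rad/s (from 123 rpm).
x = r cosθ ⇒ ẋ = −rω sinθ.
|v| = rω|sinθ| = 0.0631·12.88·|sin 102.1°| = 0.7947 m/s = 794.7 mm/s.

795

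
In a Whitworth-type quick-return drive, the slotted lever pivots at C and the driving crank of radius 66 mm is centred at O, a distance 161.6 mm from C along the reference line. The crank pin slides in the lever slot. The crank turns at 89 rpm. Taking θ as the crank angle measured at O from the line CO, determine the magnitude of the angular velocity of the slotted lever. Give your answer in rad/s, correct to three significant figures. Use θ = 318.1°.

2.47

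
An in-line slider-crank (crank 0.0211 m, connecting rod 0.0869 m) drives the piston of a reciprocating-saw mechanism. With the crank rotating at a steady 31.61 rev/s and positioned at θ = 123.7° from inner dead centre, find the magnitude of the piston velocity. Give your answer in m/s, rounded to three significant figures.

3.01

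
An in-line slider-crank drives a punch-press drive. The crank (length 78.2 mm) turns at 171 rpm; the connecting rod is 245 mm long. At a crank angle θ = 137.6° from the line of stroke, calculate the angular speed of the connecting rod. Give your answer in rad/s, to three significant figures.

4.32

ω = 17.91 rad/s (converted from 171 rpm).
The rod makes angle φ with the slider axis where L sinφ = r sinθ; differentiating, L cosφ·φ̇ = r ω cosθ.
L cosφ = √(L² − r² sin²θ) = 0.23926 m.
|ω_rod| = r ω |cosθ| / √(L² − r² sin²θ) = 0.0782·17.91·0.73846/0.23926 = 4.322 rad/s.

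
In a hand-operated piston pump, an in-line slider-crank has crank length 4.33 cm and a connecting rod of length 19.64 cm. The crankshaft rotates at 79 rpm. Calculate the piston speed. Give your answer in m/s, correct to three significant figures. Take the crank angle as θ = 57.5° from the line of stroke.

ω = 2π·79/60 = 8.273 rad/s
For an in-line slider-crank, x = r cosθ + √(L² − r² sin²θ), so v = −rω sinθ·[1 + r cosθ/√(L² − r² sin²θ)].
With r = 0.0433 m, L = 0.1964 m, θ = 57.5°: √(L² − r² sin²θ) = 0.19297 m.
v = −0.0433·8.273·0.84339·[1 + 0.0433·0.53730/0.19297] = -0.33854 m/s.
|v| = 0.33854 m/s.

0.339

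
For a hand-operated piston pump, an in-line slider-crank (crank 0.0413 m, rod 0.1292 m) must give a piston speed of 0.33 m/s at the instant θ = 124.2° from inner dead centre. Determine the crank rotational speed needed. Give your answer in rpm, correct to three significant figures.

113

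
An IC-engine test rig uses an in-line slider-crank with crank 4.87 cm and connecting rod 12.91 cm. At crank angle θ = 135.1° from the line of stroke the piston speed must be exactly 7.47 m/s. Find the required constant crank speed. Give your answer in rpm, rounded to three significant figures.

2870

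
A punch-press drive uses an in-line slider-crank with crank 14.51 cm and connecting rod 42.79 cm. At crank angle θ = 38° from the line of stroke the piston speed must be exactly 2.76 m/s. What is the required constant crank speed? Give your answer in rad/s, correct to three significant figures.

24.3

For an in-line slider-crank, |v_piston| = rω|sinθ|·[1 + r cosθ/√(L² − r² sin²θ)].
With r = 0.1451 m, L = 0.4279 m, θ = 38°: the bracketed kinematic factor |dx/dθ| = 0.11374 m.
ω = v/|dx/dθ| = 2.76/0.11374 = 24.266 rad/s.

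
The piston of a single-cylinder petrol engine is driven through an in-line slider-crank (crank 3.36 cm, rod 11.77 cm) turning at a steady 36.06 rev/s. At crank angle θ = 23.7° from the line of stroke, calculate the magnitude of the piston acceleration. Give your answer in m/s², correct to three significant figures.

1920

ω = 2π·36.1 = 226.6 rad/s
x(θ) = r cosθ + √(L² − r² sin²θ); with ω constant, a = ω²·d²x/dθ².
d²x/dθ² = −r cosθ − r²(cos2θ)/√u − r⁴ sin²2θ/(4u^{3/2}),  u = L² − r² sin²θ = 0.0136709 m².
Substituting r = 0.0336 m, L = 0.1177 m, θ = 23.7°: d²x/dθ² = -0.03741 m.
a = ω²·d²x/dθ² = (226.6)²·(-0.03741) = -1920.4 m/s²;  |a| = 1920.4 m/s².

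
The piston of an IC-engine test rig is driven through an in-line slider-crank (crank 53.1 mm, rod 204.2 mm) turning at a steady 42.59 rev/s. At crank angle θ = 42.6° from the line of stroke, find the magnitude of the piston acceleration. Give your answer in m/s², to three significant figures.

2900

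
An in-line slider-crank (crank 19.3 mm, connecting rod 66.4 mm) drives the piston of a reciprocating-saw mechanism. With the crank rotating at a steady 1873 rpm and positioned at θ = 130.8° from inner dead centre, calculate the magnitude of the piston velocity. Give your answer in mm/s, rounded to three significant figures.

2310

ω = 2π·1873/60 = 196.1 rad/s
For an in-line slider-crank, x = r cosθ + √(L² − r² sin²θ), so v = −rω sinθ·[1 + r cosθ/√(L² − r² sin²θ)].
With r = 0.0193 m, L = 0.0664 m, θ = 130.8°: √(L² − r² sin²θ) = 0.064773 m.
v = −0.0193·196.1·0.75700·[1 + 0.0193·-0.65342/0.064773] = -2.3077 m/s.
|v| = 2.3077 m/s = 2307.7 mm/s.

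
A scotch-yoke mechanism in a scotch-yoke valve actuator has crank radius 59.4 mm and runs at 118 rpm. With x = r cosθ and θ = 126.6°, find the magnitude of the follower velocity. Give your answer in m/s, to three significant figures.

ω = 12.36 rad/s (from 118 rpm).
x = r cosθ ⇒ ẋ = −rω sinθ.
|v| = rω|sinθ| = 0.0594·12.36·|sin 126.6°| = 0.58927 m/s.

0.589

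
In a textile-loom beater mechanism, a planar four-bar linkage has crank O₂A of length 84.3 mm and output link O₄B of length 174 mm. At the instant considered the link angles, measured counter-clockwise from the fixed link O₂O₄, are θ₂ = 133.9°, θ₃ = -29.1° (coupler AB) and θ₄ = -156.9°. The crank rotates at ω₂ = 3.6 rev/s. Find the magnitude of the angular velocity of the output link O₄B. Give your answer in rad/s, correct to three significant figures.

ω₂ = 22.62 rad/s (from 3.6 rev/s).
Differentiating the loop-closure r₂e^{iθ₂}+r₃e^{iθ₃}=r₁+r₄e^{iθ₄} gives r₂ω₂e^{iθ₂}+r₃ω₃e^{iθ₃}=r₄ω₄e^{iθ₄}.
Eliminating the other unknown: ω₄ = r₂ω₂ sin(θ₂−θ₃) / [r₄ sin(θ₄−θ₃)].
Numerator sine = +0.29237; denominator sine = -0.79016.
Result = 0.0843·22.62·(+0.29237) / (0.174·(-0.79016)) = -4.0549 rad/s; magnitude 4.0549 rad/s.

4.05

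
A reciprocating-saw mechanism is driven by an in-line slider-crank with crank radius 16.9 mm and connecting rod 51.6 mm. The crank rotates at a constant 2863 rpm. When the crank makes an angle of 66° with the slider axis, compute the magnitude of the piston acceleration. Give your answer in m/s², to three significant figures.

ω = 2π·2863/60 = 299.8 rad/s
x(θ) = r cosθ + √(L² − r² sin²θ); with ω constant, a = ω²·d²x/dθ².
d²x/dθ² = −r cosθ − r²(cos2θ)/√u − r⁴ sin²2θ/(4u^{3/2}),  u = L² − r² sin²θ = 0.0024242 m².
Substituting r = 0.0169 m, L = 0.0516 m, θ = 66°: d²x/dθ² = -0.0030867 m.
a = ω²·d²x/dθ² = (299.8)²·(-0.0030867) = -277.46 m/s²;  |a| = 277.46 m/s².

277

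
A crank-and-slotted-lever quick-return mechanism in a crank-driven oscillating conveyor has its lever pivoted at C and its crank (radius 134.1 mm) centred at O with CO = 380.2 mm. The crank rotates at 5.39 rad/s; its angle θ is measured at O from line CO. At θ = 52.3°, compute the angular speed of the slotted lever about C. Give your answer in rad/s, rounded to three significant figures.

ω = 5.39 rad/s
Crank pin A relative to C: A = (d + r cosθ, r sinθ); lever angle φ = atan2(r sinθ, d + r cosθ).
Differentiating tanφ: φ̇ = rω(d cosθ + r)/(d² + r² + 2dr cosθ).
d² + r² + 2dr cosθ = |CA|² = 0.224892 m²;  d cosθ + r = +0.3666 m.
|ω_lever| = |0.1341·5.39·+0.3666| / 0.224892 = 1.1783 rad/s.

1.18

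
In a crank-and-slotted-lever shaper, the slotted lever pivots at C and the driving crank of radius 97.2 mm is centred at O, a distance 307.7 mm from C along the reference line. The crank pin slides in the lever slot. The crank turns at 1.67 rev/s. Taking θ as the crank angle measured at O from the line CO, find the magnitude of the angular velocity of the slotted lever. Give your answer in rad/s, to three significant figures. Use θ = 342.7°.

ω = 10.49 rad/s (from 1.67 rev/s).
Crank pin A relative to C: A = (d + r cosθ, r sinθ); lever angle φ = atan2(r sinθ, d + r cosθ).
Differentiating tanφ: φ̇ = rω(d cosθ + r)/(d² + r² + 2dr cosθ).
d² + r² + 2dr cosθ = |CA|² = 0.161238 m²;  d cosθ + r = +0.39098 m.
|ω_lever| = |0.0972·10.49·+0.39098| / 0.161238 = 2.4731 rad/s.

2.47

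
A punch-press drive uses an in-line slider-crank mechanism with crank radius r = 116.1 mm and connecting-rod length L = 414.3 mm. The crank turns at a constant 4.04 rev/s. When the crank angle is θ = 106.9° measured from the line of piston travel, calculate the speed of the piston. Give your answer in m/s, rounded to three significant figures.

2.58

ω = 2π·4.04 = 25.38 rad/s
For an in-line slider-crank, x = r cosθ + √(L² − r² sin²θ), so v = −rω sinθ·[1 + r cosθ/√(L² − r² sin²θ)].
With r = 0.1161 m, L = 0.4143 m, θ = 106.9°: √(L² − r² sin²θ) = 0.39913 m.
v = −0.1161·25.38·0.95681·[1 + 0.1161·-0.29070/0.39913] = -2.5814 m/s.
|v| = 2.5814 m/s.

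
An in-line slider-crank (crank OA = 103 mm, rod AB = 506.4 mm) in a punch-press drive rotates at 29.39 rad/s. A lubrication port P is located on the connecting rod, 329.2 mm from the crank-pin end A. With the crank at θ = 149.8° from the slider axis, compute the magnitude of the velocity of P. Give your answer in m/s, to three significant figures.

ω = 29.39 rad/s.  Crank-pin speed |V_A| = rω = 3.0272 m/s, perpendicular to OA.
Rod angle: sinφ = −(r/L) sinθ ⇒ φ = -5.872°; ω_rod = −rω cosθ/√(L²−r²sin²θ) = +5.1937 rad/s.
V_P = V_A + ω_rod × AP, with AP = 0.3292 m along the rod.
Components: V_Px = −rω sinθ − a·ω_rod·sinφ = -1.3478 m/s;  V_Py = rω cosθ + a·ω_rod·cosφ = -0.9155 m/s.
|V_P| = √(V_Px² + V_Py²) = 1.6293 m/s.

1.63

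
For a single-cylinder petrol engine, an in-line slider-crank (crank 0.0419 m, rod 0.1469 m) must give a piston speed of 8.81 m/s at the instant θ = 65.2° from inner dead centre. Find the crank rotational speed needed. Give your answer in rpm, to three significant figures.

1970

For an in-line slider-crank, |v_piston| = rω|sinθ|·[1 + r cosθ/√(L² − r² sin²θ)].
With r = 0.0419 m, L = 0.1469 m, θ = 65.2°: the bracketed kinematic factor |dx/dθ| = 0.042747 m.
ω = v/|dx/dθ| = 8.81/0.042747 = 206.1 rad/s.
N = 60ω/(2π) = 1968.1 rpm.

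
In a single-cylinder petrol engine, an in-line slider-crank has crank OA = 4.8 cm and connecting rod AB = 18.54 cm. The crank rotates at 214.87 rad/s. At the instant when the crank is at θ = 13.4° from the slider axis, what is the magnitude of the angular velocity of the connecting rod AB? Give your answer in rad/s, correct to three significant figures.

ω = 214.9 rad/s
The rod makes angle φ with the slider axis where L sinφ = r sinθ; differentiating, L cosφ·φ̇ = r ω cosθ.
L cosφ = √(L² − r² sin²θ) = 0.18507 m.
|ω_rod| = r ω |cosθ| / √(L² − r² sin²θ) = 0.048·214.9·0.97278/0.18507 = 54.213 rad/s.

54.2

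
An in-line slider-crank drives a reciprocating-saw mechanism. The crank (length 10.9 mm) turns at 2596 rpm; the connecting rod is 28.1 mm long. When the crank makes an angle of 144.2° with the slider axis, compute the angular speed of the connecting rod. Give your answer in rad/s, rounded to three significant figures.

87.8

ω = 271.9 rad/s (converted from 2596 rpm).
The rod makes angle φ with the slider axis where L sinφ = r sinθ; differentiating, L cosφ·φ̇ = r ω cosθ.
L cosφ = √(L² − r² sin²θ) = 0.027367 m.
|ω_rod| = r ω |cosθ| / √(L² − r² sin²θ) = 0.0109·271.9·0.81106/0.027367 = 87.819 rad/s.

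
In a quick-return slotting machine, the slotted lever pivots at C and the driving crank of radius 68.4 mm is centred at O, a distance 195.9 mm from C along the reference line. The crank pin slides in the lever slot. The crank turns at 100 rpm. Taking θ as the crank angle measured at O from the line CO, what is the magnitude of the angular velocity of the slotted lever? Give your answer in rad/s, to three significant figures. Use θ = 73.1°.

ω = 10.47 rad/s (from 100 rpm).
Crank pin A relative to C: A = (d + r cosθ, r sinθ); lever angle φ = atan2(r sinθ, d + r cosθ).
Differentiating tanφ: φ̇ = rω(d cosθ + r)/(d² + r² + 2dr cosθ).
d² + r² + 2dr cosθ = |CA|² = 0.0508459 m²;  d cosθ + r = +0.12535 m.
|ω_lever| = |0.0684·10.47·+0.12535| / 0.0508459 = 1.7658 rad/s.

1.77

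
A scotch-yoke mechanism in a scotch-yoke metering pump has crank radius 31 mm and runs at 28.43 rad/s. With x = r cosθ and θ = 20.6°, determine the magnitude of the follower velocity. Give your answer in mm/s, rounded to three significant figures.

310

ω = 28.43 rad/s
x = r cosθ ⇒ ẋ = −rω sinθ.
|v| = rω|sinθ| = 0.031·28.43·|sin 20.6°| = 0.31009 m/s = 310.09 mm/s.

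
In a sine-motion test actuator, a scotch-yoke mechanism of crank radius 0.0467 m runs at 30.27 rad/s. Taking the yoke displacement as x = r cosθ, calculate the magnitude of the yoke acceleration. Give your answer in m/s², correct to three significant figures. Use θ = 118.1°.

ω = 30.27 rad/s
x = r cosθ ⇒ ẍ = −rω² cosθ (ω constant).
|a| = rω²|cosθ| = 0.0467·(30.27)²·|cos 118.1°| = 20.155 m/s².

20.2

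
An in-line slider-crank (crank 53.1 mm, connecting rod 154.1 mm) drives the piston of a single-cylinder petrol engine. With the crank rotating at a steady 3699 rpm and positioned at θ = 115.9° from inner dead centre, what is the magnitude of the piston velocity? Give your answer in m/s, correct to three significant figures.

ω = 2π·3699/60 = 387.4 rad/s
For an in-line slider-crank, x = r cosθ + √(L² − r² sin²θ), so v = −rω sinθ·[1 + r cosθ/√(L² − r² sin²θ)].
With r = 0.0531 m, L = 0.1541 m, θ = 115.9°: √(L² − r² sin²θ) = 0.14651 m.
v = −0.0531·387.4·0.89956·[1 + 0.0531·-0.43680/0.14651] = -15.574 m/s.
|v| = 15.574 m/s.

15.6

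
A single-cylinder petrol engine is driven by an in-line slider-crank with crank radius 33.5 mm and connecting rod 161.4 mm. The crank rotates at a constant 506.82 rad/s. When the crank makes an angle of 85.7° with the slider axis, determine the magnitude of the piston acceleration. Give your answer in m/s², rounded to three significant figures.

ω = 506.8 rad/s
x(θ) = r cosθ + √(L² − r² sin²θ); with ω constant, a = ω²·d²x/dθ².
d²x/dθ² = −r cosθ − r²(cos2θ)/√u − r⁴ sin²2θ/(4u^{3/2}),  u = L² − r² sin²θ = 0.024934 m².
Substituting r = 0.0335 m, L = 0.1614 m, θ = 85.7°: d²x/dθ² = +0.0045136 m.
a = ω²·d²x/dθ² = (506.8)²·(+0.0045136) = +1159.4 m/s²;  |a| = 1159.4 m/s².

1160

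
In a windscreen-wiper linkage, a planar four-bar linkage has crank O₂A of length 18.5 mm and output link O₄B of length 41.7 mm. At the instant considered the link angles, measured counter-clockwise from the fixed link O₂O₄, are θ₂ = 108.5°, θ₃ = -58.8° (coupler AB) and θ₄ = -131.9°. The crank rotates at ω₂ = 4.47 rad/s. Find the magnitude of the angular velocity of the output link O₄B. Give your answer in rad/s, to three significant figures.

0.456

ω₂ = 4.47 rad/s
Differentiating the loop-closure r₂e^{iθ₂}+r₃e^{iθ₃}=r₁+r₄e^{iθ₄} gives r₂ω₂e^{iθ₂}+r₃ω₃e^{iθ₃}=r₄ω₄e^{iθ₄}.
Eliminating the other unknown: ω₄ = r₂ω₂ sin(θ₂−θ₃) / [r₄ sin(θ₄−θ₃)].
Numerator sine = +0.21985; denominator sine = -0.95681.
Result = 0.0185·4.47·(+0.21985) / (0.0417·(-0.95681)) = -0.45565 rad/s; magnitude 0.45565 rad/s.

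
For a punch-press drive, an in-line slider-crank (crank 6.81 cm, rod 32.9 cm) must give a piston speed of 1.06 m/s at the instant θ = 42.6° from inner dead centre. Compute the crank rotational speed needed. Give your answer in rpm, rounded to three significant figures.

For an in-line slider-crank, |v_piston| = rω|sinθ|·[1 + r cosθ/√(L² − r² sin²θ)].
With r = 0.0681 m, L = 0.329 m, θ = 42.6°: the bracketed kinematic factor |dx/dθ| = 0.053189 m.
ω = v/|dx/dθ| = 1.06/0.053189 = 19.929 rad/s.
N = 60ω/(2π) = 190.31 rpm.

190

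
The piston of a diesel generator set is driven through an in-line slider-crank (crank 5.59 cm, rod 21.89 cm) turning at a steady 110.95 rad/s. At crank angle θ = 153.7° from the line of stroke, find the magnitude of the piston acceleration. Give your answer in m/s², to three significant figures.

508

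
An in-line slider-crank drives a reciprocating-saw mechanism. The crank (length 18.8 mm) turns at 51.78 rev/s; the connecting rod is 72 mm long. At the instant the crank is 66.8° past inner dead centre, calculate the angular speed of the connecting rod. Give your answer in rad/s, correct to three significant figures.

34.5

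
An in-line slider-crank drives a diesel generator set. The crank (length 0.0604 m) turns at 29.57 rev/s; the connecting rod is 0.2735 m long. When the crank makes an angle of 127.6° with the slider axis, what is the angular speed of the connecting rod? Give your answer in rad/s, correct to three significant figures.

25.4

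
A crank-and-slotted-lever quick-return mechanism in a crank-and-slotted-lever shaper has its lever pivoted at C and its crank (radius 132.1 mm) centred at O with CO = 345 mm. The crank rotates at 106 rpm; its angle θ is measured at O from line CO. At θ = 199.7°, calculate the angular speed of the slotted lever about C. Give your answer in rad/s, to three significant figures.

ω = 11.1 rad/s (from 106 rpm).
Crank pin A relative to C: A = (d + r cosθ, r sinθ); lever angle φ = atan2(r sinθ, d + r cosθ).
Differentiating tanφ: φ̇ = rω(d cosθ + r)/(d² + r² + 2dr cosθ).
d² + r² + 2dr cosθ = |CA|² = 0.0506613 m²;  d cosθ + r = -0.19271 m.
|ω_lever| = |0.1321·11.1·-0.19271| / 0.0506613 = 5.5778 rad/s.

5.58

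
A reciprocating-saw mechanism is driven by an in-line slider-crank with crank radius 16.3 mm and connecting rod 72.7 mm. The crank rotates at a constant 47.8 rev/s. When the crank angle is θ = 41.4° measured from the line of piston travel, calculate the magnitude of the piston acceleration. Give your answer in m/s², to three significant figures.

ω = 2π·47.8 = 300.3 rad/s
x(θ) = r cosθ + √(L² − r² sin²θ); with ω constant, a = ω²·d²x/dθ².
d²x/dθ² = −r cosθ − r²(cos2θ)/√u − r⁴ sin²2θ/(4u^{3/2}),  u = L² − r² sin²θ = 0.00516909 m².
Substituting r = 0.0163 m, L = 0.0727 m, θ = 41.4°: d²x/dθ² = -0.012737 m.
a = ω²·d²x/dθ² = (300.3)²·(-0.012737) = -1148.9 m/s²;  |a| = 1148.9 m/s².

1150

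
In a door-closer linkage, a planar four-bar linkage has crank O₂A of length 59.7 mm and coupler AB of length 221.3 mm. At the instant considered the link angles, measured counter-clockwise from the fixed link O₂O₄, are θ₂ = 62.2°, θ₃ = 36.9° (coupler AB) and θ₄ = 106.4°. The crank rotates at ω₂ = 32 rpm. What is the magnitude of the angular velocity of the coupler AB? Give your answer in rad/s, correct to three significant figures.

ω₂ = 3.351 rad/s (from 32 rpm).
Differentiating the loop-closure r₂e^{iθ₂}+r₃e^{iθ₃}=r₁+r₄e^{iθ₄} gives r₂ω₂e^{iθ₂}+r₃ω₃e^{iθ₃}=r₄ω₄e^{iθ₄}.
Eliminating the other unknown: ω₃ = r₂ω₂ sin(θ₄−θ₂) / [r₃ sin(θ₃−θ₄)].
Numerator sine = +0.69717; denominator sine = -0.93667.
Result = 0.0597·3.351·(+0.69717) / (0.2213·(-0.93667)) = -0.67285 rad/s; magnitude 0.67285 rad/s.

0.673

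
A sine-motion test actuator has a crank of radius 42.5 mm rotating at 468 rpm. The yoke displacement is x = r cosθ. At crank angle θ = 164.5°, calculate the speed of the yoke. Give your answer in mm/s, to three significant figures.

ω = 49.01 rad/s (from 468 rpm).
x = r cosθ ⇒ ẋ = −rω sinθ.
|v| = rω|sinθ| = 0.0425·49.01·|sin 164.5°| = 0.55662 m/s = 556.62 mm/s.

557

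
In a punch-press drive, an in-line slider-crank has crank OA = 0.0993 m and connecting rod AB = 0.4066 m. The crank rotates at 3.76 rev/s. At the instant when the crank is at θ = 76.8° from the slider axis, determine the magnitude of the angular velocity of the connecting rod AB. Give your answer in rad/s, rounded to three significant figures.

1.36

ω = 23.62 rad/s (converted from 3.76 rev/s).
The rod makes angle φ with the slider axis where L sinφ = r sinθ; differentiating, L cosφ·φ̇ = r ω cosθ.
L cosφ = √(L² − r² sin²θ) = 0.39494 m.
|ω_rod| = r ω |cosθ| / √(L² − r² sin²θ) = 0.0993·23.62·0.22835/0.39494 = 1.3564 rad/s.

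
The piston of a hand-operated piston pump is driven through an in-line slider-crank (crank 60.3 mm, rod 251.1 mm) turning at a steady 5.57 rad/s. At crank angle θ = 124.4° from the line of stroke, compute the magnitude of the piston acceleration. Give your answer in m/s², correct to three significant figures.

1.22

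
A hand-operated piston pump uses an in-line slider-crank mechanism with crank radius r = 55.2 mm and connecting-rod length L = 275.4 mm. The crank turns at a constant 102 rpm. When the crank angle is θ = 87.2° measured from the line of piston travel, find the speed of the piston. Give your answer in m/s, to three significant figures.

ω = 2π·102/60 = 10.68 rad/s
For an in-line slider-crank, x = r cosθ + √(L² − r² sin²θ), so v = −rω sinθ·[1 + r cosθ/√(L² − r² sin²θ)].
With r = 0.0552 m, L = 0.2754 m, θ = 87.2°: √(L² − r² sin²θ) = 0.26982 m.
v = −0.0552·10.68·0.99881·[1 + 0.0552·0.04885/0.26982] = -0.5948 m/s.
|v| = 0.5948 m/s.

0.595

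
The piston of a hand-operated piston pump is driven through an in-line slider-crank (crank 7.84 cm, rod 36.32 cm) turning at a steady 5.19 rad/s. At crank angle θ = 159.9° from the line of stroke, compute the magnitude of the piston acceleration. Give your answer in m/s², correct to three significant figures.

1.63

ω = 5.19 rad/s
x(θ) = r cosθ + √(L² − r² sin²θ); with ω constant, a = ω²·d²x/dθ².
d²x/dθ² = −r cosθ − r²(cos2θ)/√u − r⁴ sin²2θ/(4u^{3/2}),  u = L² − r² sin²θ = 0.131188 m².
Substituting r = 0.0784 m, L = 0.3632 m, θ = 159.9°: d²x/dθ² = +0.06058 m.
a = ω²·d²x/dθ² = (5.19)²·(+0.06058) = +1.6318 m/s²;  |a| = 1.6318 m/s².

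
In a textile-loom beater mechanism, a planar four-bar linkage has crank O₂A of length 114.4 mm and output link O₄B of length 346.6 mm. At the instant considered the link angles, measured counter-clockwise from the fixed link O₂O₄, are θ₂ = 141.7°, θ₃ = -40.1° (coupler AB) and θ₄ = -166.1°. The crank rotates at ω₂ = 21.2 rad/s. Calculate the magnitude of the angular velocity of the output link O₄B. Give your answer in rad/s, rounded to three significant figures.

ω₂ = 21.2 rad/s
Differentiating the loop-closure r₂e^{iθ₂}+r₃e^{iθ₃}=r₁+r₄e^{iθ₄} gives r₂ω₂e^{iθ₂}+r₃ω₃e^{iθ₃}=r₄ω₄e^{iθ₄}.
Eliminating the other unknown: ω₄ = r₂ω₂ sin(θ₂−θ₃) / [r₄ sin(θ₄−θ₃)].
Numerator sine = -0.03141; denominator sine = -0.80902.
Result = 0.1144·21.2·(-0.03141) / (0.3466·(-0.80902)) = +0.27168 rad/s; magnitude 0.27168 rad/s.

0.272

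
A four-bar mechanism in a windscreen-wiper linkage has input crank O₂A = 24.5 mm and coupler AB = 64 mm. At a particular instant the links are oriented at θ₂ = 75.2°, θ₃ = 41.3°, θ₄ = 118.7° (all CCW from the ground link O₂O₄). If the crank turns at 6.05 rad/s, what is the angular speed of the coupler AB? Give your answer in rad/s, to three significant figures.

1.63

ω₂ = 6.05 rad/s
Differentiating the loop-closure r₂e^{iθ₂}+r₃e^{iθ₃}=r₁+r₄e^{iθ₄} gives r₂ω₂e^{iθ₂}+r₃ω₃e^{iθ₃}=r₄ω₄e^{iθ₄}.
Eliminating the other unknown: ω₃ = r₂ω₂ sin(θ₄−θ₂) / [r₃ sin(θ₃−θ₄)].
Numerator sine = +0.68835; denominator sine = -0.97592.
Result = 0.0245·6.05·(+0.68835) / (0.064·(-0.97592)) = -1.6336 rad/s; magnitude 1.6336 rad/s.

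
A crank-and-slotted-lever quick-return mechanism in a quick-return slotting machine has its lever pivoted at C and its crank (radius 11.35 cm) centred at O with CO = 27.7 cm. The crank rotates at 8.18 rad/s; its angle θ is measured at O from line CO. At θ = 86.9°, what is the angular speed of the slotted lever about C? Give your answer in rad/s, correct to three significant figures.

1.28

ω = 8.18 rad/s
Crank pin A relative to C: A = (d + r cosθ, r sinθ); lever angle φ = atan2(r sinθ, d + r cosθ).
Differentiating tanφ: φ̇ = rω(d cosθ + r)/(d² + r² + 2dr cosθ).
d² + r² + 2dr cosθ = |CA|² = 0.0930117 m²;  d cosθ + r = +0.12848 m.
|ω_lever| = |0.1135·8.18·+0.12848| / 0.0930117 = 1.2825 rad/s.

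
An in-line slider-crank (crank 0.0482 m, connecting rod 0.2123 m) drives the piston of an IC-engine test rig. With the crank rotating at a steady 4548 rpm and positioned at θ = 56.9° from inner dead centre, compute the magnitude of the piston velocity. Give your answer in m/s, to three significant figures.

21.7

ω = 2π·4548/60 = 476.3 rad/s
For an in-line slider-crank, x = r cosθ + √(L² − r² sin²θ), so v = −rω sinθ·[1 + r cosθ/√(L² − r² sin²θ)].
With r = 0.0482 m, L = 0.2123 m, θ = 56.9°: √(L² − r² sin²θ) = 0.20842 m.
v = −0.0482·476.3·0.83772·[1 + 0.0482·0.54610/0.20842] = -21.659 m/s.
|v| = 21.659 m/s.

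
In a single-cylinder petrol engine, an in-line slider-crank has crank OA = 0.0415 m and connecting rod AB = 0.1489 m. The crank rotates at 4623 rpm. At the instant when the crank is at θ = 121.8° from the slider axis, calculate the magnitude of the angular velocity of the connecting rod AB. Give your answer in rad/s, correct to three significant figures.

ω = 484.1 rad/s (converted from 4623 rpm).
The rod makes angle φ with the slider axis where L sinφ = r sinθ; differentiating, L cosφ·φ̇ = r ω cosθ.
L cosφ = √(L² − r² sin²θ) = 0.14466 m.
|ω_rod| = r ω |cosθ| / √(L² − r² sin²θ) = 0.0415·484.1·0.52696/0.14466 = 73.185 rad/s.

73.2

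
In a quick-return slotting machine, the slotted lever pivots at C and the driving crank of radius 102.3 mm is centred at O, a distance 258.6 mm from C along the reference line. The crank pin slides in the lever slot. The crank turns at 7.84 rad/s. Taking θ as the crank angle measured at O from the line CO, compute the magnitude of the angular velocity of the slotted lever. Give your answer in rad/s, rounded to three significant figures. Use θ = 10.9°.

ω = 7.84 rad/s
Crank pin A relative to C: A = (d + r cosθ, r sinθ); lever angle φ = atan2(r sinθ, d + r cosθ).
Differentiating tanφ: φ̇ = rω(d cosθ + r)/(d² + r² + 2dr cosθ).
d² + r² + 2dr cosθ = |CA|² = 0.129294 m²;  d cosθ + r = +0.35623 m.
|ω_lever| = |0.1023·7.84·+0.35623| / 0.129294 = 2.2098 rad/s.

2.21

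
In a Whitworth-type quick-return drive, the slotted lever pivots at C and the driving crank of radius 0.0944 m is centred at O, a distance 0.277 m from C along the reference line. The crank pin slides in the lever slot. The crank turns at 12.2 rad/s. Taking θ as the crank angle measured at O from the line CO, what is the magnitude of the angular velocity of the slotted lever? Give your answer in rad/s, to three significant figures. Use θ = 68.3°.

ω = 12.2 rad/s
Crank pin A relative to C: A = (d + r cosθ, r sinθ); lever angle φ = atan2(r sinθ, d + r cosθ).
Differentiating tanφ: φ̇ = rω(d cosθ + r)/(d² + r² + 2dr cosθ).
d² + r² + 2dr cosθ = |CA|² = 0.104977 m²;  d cosθ + r = +0.19682 m.
|ω_lever| = |0.0944·12.2·+0.19682| / 0.104977 = 2.1593 rad/s.

2.16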